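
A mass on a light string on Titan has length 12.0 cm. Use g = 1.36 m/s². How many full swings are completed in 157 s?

84

T = 2π√(L/g) = 2π√(0.120/1.36) = 1.866 s.
Number of complete oscillations = ⌊157/1.866⌋ = ⌊84.12⌋ = 84.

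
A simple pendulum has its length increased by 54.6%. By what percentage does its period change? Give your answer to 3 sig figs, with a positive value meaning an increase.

24.3%

T ∝ √L, so T'/T = √(1.546) = 1.243.
Percentage change in T = (1.243 − 1) × 100% = 24.3%.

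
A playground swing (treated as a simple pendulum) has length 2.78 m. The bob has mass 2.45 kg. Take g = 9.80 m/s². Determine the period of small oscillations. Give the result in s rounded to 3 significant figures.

3.35 s

T = 2π√(L/g) = 2π√(2.78/9.80) = 2π × 0.5326 = 3.35 s.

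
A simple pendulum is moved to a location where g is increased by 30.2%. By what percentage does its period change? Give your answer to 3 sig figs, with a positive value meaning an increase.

T ∝ 1/√g, so T'/T = 1/√(1.302) = 0.8764.
Percentage change in T = (0.8764 − 1) × 100% = -12.4%.

-12.4%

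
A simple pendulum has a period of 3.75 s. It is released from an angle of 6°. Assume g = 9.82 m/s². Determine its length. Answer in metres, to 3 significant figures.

3.50 m

From T = 2π√(L/g), L = gT²/(4π²) = 9.82 × 3.750²/(4π²) = 3.50 m.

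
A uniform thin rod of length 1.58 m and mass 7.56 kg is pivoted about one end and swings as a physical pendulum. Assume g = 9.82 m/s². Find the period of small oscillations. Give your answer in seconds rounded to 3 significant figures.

For a physical pendulum T = 2π√(I/(mgd)), with d = 0.7900 m from pivot to centre of mass.
I_cm = mL²/12 = 7.56 × 1.58²/12 = 1.573 kg·m²; I = I_cm + md² = 1.573 + 7.56 × 0.7900² = 6.291 kg·m².
T = 2π√(6.291/(7.56 × 9.82 × 0.7900)) = 2.06 s.

2.06 s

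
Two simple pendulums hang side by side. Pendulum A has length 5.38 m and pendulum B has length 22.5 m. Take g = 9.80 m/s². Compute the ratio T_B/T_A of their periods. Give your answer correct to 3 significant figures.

2.05

T ∝ √L, so T_B/T_A = √(L_B/L_A) = √(22.5/5.38) = 2.05.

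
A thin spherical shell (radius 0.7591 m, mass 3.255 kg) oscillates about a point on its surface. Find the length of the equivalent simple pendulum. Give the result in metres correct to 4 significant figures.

The equivalent simple-pendulum length is L_eq = I/(md), where I is about the pivot and d = 0.75910 m.
I_cm = (2/3)mR² = 1.2504 kg·m², so I = I_cm + md² = 1.2504 + 1.8756 = 3.1261 kg·m².
L_eq = 3.1261/(3.255 × 0.75910) = 1.265 m.

1.265 m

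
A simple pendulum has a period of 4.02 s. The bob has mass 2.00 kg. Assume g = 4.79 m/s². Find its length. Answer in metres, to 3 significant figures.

1.96 m

From T = 2π√(L/g), L = gT²/(4π²) = 4.79 × 4.020²/(4π²) = 1.96 m.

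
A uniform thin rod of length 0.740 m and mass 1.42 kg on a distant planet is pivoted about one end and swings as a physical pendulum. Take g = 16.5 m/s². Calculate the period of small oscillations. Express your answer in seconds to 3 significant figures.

1.09 s

For a physical pendulum T = 2π√(I/(mgd)), with d = 0.3700 m from pivot to centre of mass.
I_cm = mL²/12 = 1.42 × 0.740²/12 = 0.06480 kg·m²; I = I_cm + md² = 0.06480 + 1.42 × 0.3700² = 0.2592 kg·m².
T = 2π√(0.2592/(1.42 × 16.5 × 0.3700)) = 1.09 s.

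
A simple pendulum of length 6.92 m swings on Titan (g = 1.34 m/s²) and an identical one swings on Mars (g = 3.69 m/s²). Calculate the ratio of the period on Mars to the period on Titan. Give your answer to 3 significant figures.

T ∝ 1/√g, so T₂/T₁ = √(g₁/g₂) = √(1.34/3.69) = 0.603.

0.603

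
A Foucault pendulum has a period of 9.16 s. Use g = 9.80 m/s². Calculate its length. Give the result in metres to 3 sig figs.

20.8 m

From T = 2π√(L/g), L = gT²/(4π²) = 9.80 × 9.160²/(4π²) = 20.8 m.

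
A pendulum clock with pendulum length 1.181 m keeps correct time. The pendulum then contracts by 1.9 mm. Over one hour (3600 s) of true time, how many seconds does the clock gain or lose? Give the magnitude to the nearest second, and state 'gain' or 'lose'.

gain 3 s

T ∝ √L, so T'/T = √(1.17910/1.181) = 0.999195.
In 3600 s of true time the clock registers 3600/0.999195 = 3602.9 s, so it gains 3 s.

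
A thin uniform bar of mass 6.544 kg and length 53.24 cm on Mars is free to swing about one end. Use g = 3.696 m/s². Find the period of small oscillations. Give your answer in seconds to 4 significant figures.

1.947 s

For a physical pendulum T = 2π√(I/(mgd)), with d = 0.26620 m from pivot to centre of mass.
I_cm = mL²/12 = 6.544 × 0.5324²/12 = 0.15457 kg·m²; I = I_cm + md² = 0.15457 + 6.544 × 0.26620² = 0.61830 kg·m².
T = 2π√(0.61830/(6.544 × 3.696 × 0.26620)) = 1.947 s.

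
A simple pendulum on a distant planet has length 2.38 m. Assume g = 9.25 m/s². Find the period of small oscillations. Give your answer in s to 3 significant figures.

T = 2π√(L/g) = 2π√(2.38/9.25) = 2π × 0.5072 = 3.19 s.

3.19 s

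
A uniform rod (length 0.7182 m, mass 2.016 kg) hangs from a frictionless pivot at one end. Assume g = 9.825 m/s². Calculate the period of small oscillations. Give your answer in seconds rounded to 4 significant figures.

For a physical pendulum T = 2π√(I/(mgd)), with d = 0.35910 m from pivot to centre of mass.
I_cm = mL²/12 = 2.016 × 0.7182²/12 = 0.086656 kg·m²; I = I_cm + md² = 0.086656 + 2.016 × 0.35910² = 0.34663 kg·m².
T = 2π√(0.34663/(2.016 × 9.825 × 0.35910)) = 1.387 s.

1.387 s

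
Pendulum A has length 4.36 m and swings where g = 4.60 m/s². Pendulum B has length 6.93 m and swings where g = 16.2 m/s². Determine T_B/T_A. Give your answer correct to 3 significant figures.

T = 2π√(L/g), so T_B/T_A = √((L_B/g_B)/(L_A/g_A)) = √((6.93/16.2)/(4.36/4.60)) = 0.672.

0.672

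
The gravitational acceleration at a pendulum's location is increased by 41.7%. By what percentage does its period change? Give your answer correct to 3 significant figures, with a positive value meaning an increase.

T ∝ 1/√g, so T'/T = 1/√(1.417) = 0.8401.
Percentage change in T = (0.8401 − 1) × 100% = -16.0%.

-16.0%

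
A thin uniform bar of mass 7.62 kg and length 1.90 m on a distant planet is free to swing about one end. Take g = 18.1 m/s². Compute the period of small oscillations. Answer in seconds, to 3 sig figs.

1.66 s

For a physical pendulum T = 2π√(I/(mgd)), with d = 0.9500 m from pivot to centre of mass.
I_cm = mL²/12 = 7.62 × 1.90²/12 = 2.292 kg·m²; I = I_cm + md² = 2.292 + 7.62 × 0.9500² = 9.169 kg·m².
T = 2π√(9.169/(7.62 × 18.1 × 0.9500)) = 1.66 s.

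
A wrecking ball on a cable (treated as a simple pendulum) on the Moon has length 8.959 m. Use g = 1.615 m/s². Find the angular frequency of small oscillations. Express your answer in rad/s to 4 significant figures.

ω = √(g/L) = √(1.615/8.959) = 0.4246 rad/s.

0.4246 rad/s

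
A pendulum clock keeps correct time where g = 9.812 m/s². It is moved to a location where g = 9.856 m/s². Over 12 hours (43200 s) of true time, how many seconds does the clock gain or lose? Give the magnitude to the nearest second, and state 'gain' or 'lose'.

gain 97 s

The clock's period scales as T ∝ 1/√g, so T'/T = √(9.812/9.856) = 0.997765.
In 43200 s of true time the clock registers 43200/0.997765 = 43296.8 s, so it gains 97 s.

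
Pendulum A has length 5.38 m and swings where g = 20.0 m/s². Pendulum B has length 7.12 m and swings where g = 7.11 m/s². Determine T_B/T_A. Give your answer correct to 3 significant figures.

T = 2π√(L/g), so T_B/T_A = √((L_B/g_B)/(L_A/g_A)) = √((7.12/7.11)/(5.38/20.0)) = 1.93.

1.93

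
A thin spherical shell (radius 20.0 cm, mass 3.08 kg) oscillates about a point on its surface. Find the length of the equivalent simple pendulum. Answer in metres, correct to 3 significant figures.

The equivalent simple-pendulum length is L_eq = I/(md), where I is about the pivot and d = 0.2000 m.
I_cm = (2/3)mR² = 0.08213 kg·m², so I = I_cm + md² = 0.08213 + 0.1232 = 0.2053 kg·m².
L_eq = 0.2053/(3.08 × 0.2000) = 0.333 m.

0.333 m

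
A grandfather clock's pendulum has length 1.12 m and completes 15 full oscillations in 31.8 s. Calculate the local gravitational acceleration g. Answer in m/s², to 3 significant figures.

T = 31.8/15 = 2.120 s.
From T = 2π√(L/g), g = 4π²L/T² = 4π² × 1.12/2.120² = 9.84 m/s².

9.84 m/s²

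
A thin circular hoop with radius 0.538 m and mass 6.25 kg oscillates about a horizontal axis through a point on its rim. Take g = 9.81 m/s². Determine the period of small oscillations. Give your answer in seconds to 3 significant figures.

2.08 s

I_cm = mr² = 1.809 kg·m². The pivot is at distance d = 0.538 m from the centre of mass.
By the parallel-axis theorem, I = I_cm + md² = 1.809 + 1.809 = 3.618 kg·m².
T = 2π√(I/(mgd)) = 2π√(3.618/(6.25 × 9.81 × 0.538)) = 2.08 s.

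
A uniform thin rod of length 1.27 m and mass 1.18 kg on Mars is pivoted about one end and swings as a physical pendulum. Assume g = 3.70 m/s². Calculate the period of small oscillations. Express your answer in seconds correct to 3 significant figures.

For a physical pendulum T = 2π√(I/(mgd)), with d = 0.6350 m from pivot to centre of mass.
I_cm = mL²/12 = 1.18 × 1.27²/12 = 0.1586 kg·m²; I = I_cm + md² = 0.1586 + 1.18 × 0.6350² = 0.6344 kg·m².
T = 2π√(0.6344/(1.18 × 3.70 × 0.6350)) = 3.01 s.

3.01 s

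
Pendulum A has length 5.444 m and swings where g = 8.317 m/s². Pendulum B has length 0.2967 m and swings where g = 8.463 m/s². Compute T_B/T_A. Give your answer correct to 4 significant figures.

0.2314

T = 2π√(L/g), so T_B/T_A = √((L_B/g_B)/(L_A/g_A)) = √((0.2967/8.463)/(5.444/8.317)) = 0.2314.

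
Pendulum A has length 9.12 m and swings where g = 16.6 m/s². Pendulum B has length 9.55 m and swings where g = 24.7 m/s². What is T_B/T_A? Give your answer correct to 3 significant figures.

0.839

T = 2π√(L/g), so T_B/T_A = √((L_B/g_B)/(L_A/g_A)) = √((9.55/24.7)/(9.12/16.6)) = 0.839.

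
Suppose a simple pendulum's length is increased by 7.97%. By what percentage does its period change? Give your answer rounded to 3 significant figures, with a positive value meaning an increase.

T ∝ √L, so T'/T = √(1.080) = 1.039.
Percentage change in T = (1.039 − 1) × 100% = 3.91%.

3.91%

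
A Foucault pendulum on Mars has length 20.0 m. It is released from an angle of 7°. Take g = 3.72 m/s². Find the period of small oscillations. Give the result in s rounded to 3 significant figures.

T = 2π√(L/g) = 2π√(20.0/3.72) = 2π × 2.319 = 14.6 s.

14.6 s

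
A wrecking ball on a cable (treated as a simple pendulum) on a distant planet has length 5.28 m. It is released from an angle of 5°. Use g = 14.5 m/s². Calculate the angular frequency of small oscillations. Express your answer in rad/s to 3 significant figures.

ω = √(g/L) = √(14.5/5.28) = 1.66 rad/s.

1.66 rad/s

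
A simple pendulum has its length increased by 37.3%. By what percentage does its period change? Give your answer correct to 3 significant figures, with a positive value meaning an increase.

T ∝ √L, so T'/T = √(1.373) = 1.172.
Percentage change in T = (1.172 − 1) × 100% = 17.2%.

17.2%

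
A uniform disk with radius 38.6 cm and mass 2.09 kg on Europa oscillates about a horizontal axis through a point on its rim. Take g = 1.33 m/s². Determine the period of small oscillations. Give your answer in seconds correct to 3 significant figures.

I_cm = ½mr² = 0.1557 kg·m². The pivot is at distance d = 0.386 m from the centre of mass.
By the parallel-axis theorem, I = I_cm + md² = 0.1557 + 0.3114 = 0.4671 kg·m².
T = 2π√(I/(mgd)) = 2π√(0.4671/(2.09 × 1.33 × 0.386)) = 4.15 s.

4.15 s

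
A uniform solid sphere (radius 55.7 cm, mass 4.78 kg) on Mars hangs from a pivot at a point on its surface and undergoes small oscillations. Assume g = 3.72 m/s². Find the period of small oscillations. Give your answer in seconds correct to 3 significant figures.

2.88 s

I_cm = (2/5)mr² = 0.5932 kg·m². The pivot is at distance d = 0.557 m from the centre of mass.
By the parallel-axis theorem, I = I_cm + md² = 0.5932 + 1.483 = 2.076 kg·m².
T = 2π√(I/(mgd)) = 2π√(2.076/(4.78 × 3.72 × 0.557)) = 2.88 s.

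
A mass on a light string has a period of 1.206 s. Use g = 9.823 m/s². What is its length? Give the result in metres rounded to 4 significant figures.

0.3619 m

From T = 2π√(L/g), L = gT²/(4π²) = 9.823 × 1.2060²/(4π²) = 0.3619 m.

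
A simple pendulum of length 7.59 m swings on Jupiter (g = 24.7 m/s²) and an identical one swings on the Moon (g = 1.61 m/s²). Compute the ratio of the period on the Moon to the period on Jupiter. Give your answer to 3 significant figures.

3.92

T ∝ 1/√g, so T₂/T₁ = √(g₁/g₂) = √(24.7/1.61) = 3.92.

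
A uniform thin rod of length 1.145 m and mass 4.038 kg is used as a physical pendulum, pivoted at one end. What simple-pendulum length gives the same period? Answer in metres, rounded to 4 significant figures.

0.7633 m

The equivalent simple-pendulum length is L_eq = I/(md), where I is about the pivot and d = 0.57250 m.
I_cm = (1/12)mL² = 0.44116 kg·m², so I = I_cm + md² = 0.44116 + 1.3235 = 1.7646 kg·m².
L_eq = 1.7646/(4.038 × 0.57250) = 0.7633 m.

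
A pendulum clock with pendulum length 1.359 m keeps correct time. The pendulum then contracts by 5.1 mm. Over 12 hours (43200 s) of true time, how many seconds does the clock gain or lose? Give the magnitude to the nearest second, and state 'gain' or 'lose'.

T ∝ √L, so T'/T = √(1.35390/1.359) = 0.998122.
In 43200 s of true time the clock registers 43200/0.998122 = 43281.3 s, so it gains 81 s.

gain 81 s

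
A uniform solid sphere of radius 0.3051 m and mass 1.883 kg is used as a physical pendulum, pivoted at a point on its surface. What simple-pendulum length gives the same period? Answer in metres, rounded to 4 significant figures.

0.4271 m

The equivalent simple-pendulum length is L_eq = I/(md), where I is about the pivot and d = 0.30510 m.
I_cm = (2/5)mR² = 0.070112 kg·m², so I = I_cm + md² = 0.070112 + 0.17528 = 0.24539 kg·m².
L_eq = 0.24539/(1.883 × 0.30510) = 0.4271 m.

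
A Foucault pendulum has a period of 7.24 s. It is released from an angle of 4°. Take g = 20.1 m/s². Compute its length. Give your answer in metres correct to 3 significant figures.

26.7 m

From T = 2π√(L/g), L = gT²/(4π²) = 20.1 × 7.240²/(4π²) = 26.7 m.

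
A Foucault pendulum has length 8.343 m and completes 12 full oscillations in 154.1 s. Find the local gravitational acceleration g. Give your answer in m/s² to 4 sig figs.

T = 154.1/12 = 12.842 s.
From T = 2π√(L/g), g = 4π²L/T² = 4π² × 8.343/12.842² = 1.997 m/s².

1.997 m/s²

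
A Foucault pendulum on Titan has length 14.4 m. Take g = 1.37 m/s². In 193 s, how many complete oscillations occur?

9

T = 2π√(L/g) = 2π√(14.4/1.37) = 20.37 s.
Number of complete oscillations = ⌊193/20.37⌋ = ⌊9.475⌋ = 9.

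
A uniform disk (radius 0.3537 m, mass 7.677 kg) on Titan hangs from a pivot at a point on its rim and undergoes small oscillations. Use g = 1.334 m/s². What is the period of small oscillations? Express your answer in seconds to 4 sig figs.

I_cm = ½mr² = 0.48021 kg·m². The pivot is at distance d = 0.3537 m from the centre of mass.
By the parallel-axis theorem, I = I_cm + md² = 0.48021 + 0.96042 = 1.4406 kg·m².
T = 2π√(I/(mgd)) = 2π√(1.4406/(7.677 × 1.334 × 0.3537)) = 3.962 s.

3.962 s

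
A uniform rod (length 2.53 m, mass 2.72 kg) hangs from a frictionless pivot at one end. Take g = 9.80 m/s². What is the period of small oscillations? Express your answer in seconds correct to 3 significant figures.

For a physical pendulum T = 2π√(I/(mgd)), with d = 1.265 m from pivot to centre of mass.
I_cm = mL²/12 = 2.72 × 2.53²/12 = 1.451 kg·m²; I = I_cm + md² = 1.451 + 2.72 × 1.265² = 5.803 kg·m².
T = 2π√(5.803/(2.72 × 9.80 × 1.265)) = 2.61 s.

2.61 s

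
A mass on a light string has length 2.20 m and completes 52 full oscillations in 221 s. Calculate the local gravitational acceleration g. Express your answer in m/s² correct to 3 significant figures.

T = 221/52 = 4.250 s.
From T = 2π√(L/g), g = 4π²L/T² = 4π² × 2.20/4.250² = 4.81 m/s².

4.81 m/s²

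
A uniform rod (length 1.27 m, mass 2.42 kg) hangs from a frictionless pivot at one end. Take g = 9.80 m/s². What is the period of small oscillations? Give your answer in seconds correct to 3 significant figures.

For a physical pendulum T = 2π√(I/(mgd)), with d = 0.6350 m from pivot to centre of mass.
I_cm = mL²/12 = 2.42 × 1.27²/12 = 0.3253 kg·m²; I = I_cm + md² = 0.3253 + 2.42 × 0.6350² = 1.301 kg·m².
T = 2π√(1.301/(2.42 × 9.80 × 0.6350)) = 1.85 s.

1.85 s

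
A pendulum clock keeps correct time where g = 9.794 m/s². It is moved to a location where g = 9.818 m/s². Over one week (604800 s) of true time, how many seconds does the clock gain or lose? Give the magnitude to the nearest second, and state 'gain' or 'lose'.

The clock's period scales as T ∝ 1/√g, so T'/T = √(9.794/9.818) = 0.998777.
In 604800 s of true time the clock registers 604800/0.998777 = 605540.6 s, so it gains 741 s.

gain 741 s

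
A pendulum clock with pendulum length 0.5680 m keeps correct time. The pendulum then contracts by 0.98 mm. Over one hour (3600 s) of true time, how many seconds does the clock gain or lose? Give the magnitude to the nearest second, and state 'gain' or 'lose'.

gain 3 s

T ∝ √L, so T'/T = √(0.56702/0.5680) = 0.999137.
In 3600 s of true time the clock registers 3600/0.999137 = 3603.1 s, so it gains 3 s.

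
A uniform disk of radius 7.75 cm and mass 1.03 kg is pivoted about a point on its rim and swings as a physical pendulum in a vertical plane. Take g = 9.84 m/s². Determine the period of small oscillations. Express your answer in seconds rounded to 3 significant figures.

0.683 s

I_cm = ½mr² = 0.003093 kg·m². The pivot is at distance d = 0.0775 m from the centre of mass.
By the parallel-axis theorem, I = I_cm + md² = 0.003093 + 0.006186 = 0.009280 kg·m².
T = 2π√(I/(mgd)) = 2π√(0.009280/(1.03 × 9.84 × 0.0775)) = 0.683 s.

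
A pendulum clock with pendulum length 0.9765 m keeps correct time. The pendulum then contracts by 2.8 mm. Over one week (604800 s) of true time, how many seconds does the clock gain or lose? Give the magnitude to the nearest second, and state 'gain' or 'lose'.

T ∝ √L, so T'/T = √(0.97370/0.9765) = 0.998565.
In 604800 s of true time the clock registers 604800/0.998565 = 605669.0 s, so it gains 869 s.

gain 869 s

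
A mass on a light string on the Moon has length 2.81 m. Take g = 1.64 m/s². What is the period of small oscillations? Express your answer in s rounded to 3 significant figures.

T = 2π√(L/g) = 2π√(2.81/1.64) = 2π × 1.309 = 8.22 s.

8.22 s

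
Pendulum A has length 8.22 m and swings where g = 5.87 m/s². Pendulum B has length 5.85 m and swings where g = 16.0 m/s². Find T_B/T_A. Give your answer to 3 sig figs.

T = 2π√(L/g), so T_B/T_A = √((L_B/g_B)/(L_A/g_A)) = √((5.85/16.0)/(8.22/5.87)) = 0.511.

0.511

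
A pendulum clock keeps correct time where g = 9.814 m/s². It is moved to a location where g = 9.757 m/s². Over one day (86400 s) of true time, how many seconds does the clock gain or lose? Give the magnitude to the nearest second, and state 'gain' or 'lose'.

lose 251 s

The clock's period scales as T ∝ 1/√g, so T'/T = √(9.814/9.757) = 1.00292.
In 86400 s of true time the clock registers 86400/1.00292 = 86148.7 s, so it loses 251 s.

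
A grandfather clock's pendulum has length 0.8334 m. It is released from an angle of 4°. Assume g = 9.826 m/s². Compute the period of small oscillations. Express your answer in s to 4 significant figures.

T = 2π√(L/g) = 2π√(0.8334/9.826) = 2π × 0.29123 = 1.830 s.

1.830 s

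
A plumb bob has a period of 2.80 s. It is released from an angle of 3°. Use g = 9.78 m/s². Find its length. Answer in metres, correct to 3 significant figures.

From T = 2π√(L/g), L = gT²/(4π²) = 9.78 × 2.800²/(4π²) = 1.94 m.

1.94 m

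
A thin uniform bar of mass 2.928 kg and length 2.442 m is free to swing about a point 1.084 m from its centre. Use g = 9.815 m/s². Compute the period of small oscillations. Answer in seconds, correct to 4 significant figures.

2.491 s

For a physical pendulum T = 2π√(I/(mgd)), with d = 1.0840 m from pivot to centre of mass.
I_cm = mL²/12 = 2.928 × 2.442²/12 = 1.4551 kg·m²; I = I_cm + md² = 1.4551 + 2.928 × 1.0840² = 4.8956 kg·m².
T = 2π√(4.8956/(2.928 × 9.815 × 1.0840)) = 2.491 s.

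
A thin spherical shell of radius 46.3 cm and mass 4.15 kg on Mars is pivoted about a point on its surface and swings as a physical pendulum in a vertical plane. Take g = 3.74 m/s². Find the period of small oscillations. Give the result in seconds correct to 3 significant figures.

I_cm = (2/3)mr² = 0.5931 kg·m². The pivot is at distance d = 0.463 m from the centre of mass.
By the parallel-axis theorem, I = I_cm + md² = 0.5931 + 0.8896 = 1.483 kg·m².
T = 2π√(I/(mgd)) = 2π√(1.483/(4.15 × 3.74 × 0.463)) = 2.85 s.

2.85 s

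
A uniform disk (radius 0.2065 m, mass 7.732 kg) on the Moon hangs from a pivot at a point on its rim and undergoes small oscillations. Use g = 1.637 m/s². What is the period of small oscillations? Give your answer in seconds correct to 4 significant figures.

I_cm = ½mr² = 0.16485 kg·m². The pivot is at distance d = 0.2065 m from the centre of mass.
By the parallel-axis theorem, I = I_cm + md² = 0.16485 + 0.32971 = 0.49456 kg·m².
T = 2π√(I/(mgd)) = 2π√(0.49456/(7.732 × 1.637 × 0.2065)) = 2.733 s.

2.733 s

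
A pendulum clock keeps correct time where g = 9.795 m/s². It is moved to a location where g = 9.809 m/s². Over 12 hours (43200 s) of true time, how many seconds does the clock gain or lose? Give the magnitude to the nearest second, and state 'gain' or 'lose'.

The clock's period scales as T ∝ 1/√g, so T'/T = √(9.795/9.809) = 0.999286.
In 43200 s of true time the clock registers 43200/0.999286 = 43230.9 s, so it gains 31 s.

gain 31 s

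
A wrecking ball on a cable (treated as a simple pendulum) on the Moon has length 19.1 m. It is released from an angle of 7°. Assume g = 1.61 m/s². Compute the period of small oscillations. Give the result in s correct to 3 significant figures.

21.6 s

T = 2π√(L/g) = 2π√(19.1/1.61) = 2π × 3.444 = 21.6 s.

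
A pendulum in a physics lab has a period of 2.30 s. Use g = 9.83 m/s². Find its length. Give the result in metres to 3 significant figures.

From T = 2π√(L/g), L = gT²/(4π²) = 9.83 × 2.300²/(4π²) = 1.32 m.

1.32 m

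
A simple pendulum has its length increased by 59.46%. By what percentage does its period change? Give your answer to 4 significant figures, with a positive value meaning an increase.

26.28%

T ∝ √L, so T'/T = √(1.5946) = 1.2628.
Percentage change in T = (1.2628 − 1) × 100% = 26.28%.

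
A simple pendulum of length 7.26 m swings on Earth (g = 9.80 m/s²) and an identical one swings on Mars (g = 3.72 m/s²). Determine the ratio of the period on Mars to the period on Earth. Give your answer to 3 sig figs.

1.62

T ∝ 1/√g, so T₂/T₁ = √(g₁/g₂) = √(9.80/3.72) = 1.62.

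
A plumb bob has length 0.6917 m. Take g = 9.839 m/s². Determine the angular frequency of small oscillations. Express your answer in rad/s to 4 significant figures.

ω = √(g/L) = √(9.839/0.6917) = 3.772 rad/s.

3.772 rad/s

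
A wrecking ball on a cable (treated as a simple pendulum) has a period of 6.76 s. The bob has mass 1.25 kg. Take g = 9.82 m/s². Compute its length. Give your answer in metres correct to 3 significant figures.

From T = 2π√(L/g), L = gT²/(4π²) = 9.82 × 6.760²/(4π²) = 11.4 m.

11.4 m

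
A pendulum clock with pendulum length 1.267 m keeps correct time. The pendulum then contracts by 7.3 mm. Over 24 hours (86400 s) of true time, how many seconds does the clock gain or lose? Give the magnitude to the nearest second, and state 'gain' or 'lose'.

gain 250 s

T ∝ √L, so T'/T = √(1.25970/1.267) = 0.997115.
In 86400 s of true time the clock registers 86400/0.997115 = 86650.0 s, so it gains 250 s.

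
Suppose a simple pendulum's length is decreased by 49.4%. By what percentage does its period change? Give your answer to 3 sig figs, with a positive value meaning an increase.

-28.9%

T ∝ √L, so T'/T = √(0.5060) = 0.7113.
Percentage change in T = (0.7113 − 1) × 100% = -28.9%.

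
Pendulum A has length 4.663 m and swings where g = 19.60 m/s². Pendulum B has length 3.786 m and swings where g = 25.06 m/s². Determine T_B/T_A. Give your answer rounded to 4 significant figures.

T = 2π√(L/g), so T_B/T_A = √((L_B/g_B)/(L_A/g_A)) = √((3.786/25.06)/(4.663/19.60)) = 0.7969.

0.7969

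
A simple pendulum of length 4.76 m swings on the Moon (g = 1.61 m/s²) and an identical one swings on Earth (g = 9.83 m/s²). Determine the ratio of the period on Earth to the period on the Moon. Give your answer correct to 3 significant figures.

0.405

T ∝ 1/√g, so T₂/T₁ = √(g₁/g₂) = √(1.61/9.83) = 0.405.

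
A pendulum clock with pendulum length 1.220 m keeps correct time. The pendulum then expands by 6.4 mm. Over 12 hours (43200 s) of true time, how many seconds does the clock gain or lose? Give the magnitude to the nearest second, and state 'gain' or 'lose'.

T ∝ √L, so T'/T = √(1.22640/1.220) = 1.00262.
In 43200 s of true time the clock registers 43200/1.00262 = 43087.1 s, so it loses 113 s.

lose 113 s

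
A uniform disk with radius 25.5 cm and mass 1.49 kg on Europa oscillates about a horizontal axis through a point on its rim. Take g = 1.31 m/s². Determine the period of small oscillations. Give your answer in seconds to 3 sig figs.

I_cm = ½mr² = 0.04844 kg·m². The pivot is at distance d = 0.255 m from the centre of mass.
By the parallel-axis theorem, I = I_cm + md² = 0.04844 + 0.09689 = 0.1453 kg·m².
T = 2π√(I/(mgd)) = 2π√(0.1453/(1.49 × 1.31 × 0.255)) = 3.40 s.

3.40 s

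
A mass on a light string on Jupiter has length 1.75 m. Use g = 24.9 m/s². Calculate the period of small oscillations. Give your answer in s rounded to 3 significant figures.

1.67 s

T = 2π√(L/g) = 2π√(1.75/24.9) = 2π × 0.2651 = 1.67 s.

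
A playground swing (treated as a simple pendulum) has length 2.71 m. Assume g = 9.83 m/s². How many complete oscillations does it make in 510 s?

154

T = 2π√(L/g) = 2π√(2.71/9.83) = 3.299 s.
Number of complete oscillations = ⌊510/3.299⌋ = ⌊154.6⌋ = 154.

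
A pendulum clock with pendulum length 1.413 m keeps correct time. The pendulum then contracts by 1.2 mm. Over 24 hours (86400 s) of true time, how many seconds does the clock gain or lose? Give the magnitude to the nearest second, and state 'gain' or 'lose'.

gain 37 s

T ∝ √L, so T'/T = √(1.41180/1.413) = 0.999575.
In 86400 s of true time the clock registers 86400/0.999575 = 86436.7 s, so it gains 37 s.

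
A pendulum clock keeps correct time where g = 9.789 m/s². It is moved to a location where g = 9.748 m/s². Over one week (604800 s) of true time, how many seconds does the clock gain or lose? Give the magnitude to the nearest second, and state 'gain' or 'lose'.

The clock's period scales as T ∝ 1/√g, so T'/T = √(9.789/9.748) = 1.00210.
In 604800 s of true time the clock registers 604800/1.00210 = 603532.1 s, so it loses 1268 s.

lose 1268 s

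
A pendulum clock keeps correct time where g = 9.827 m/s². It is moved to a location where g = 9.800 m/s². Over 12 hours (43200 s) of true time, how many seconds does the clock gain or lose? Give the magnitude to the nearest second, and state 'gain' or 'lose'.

lose 59 s

The clock's period scales as T ∝ 1/√g, so T'/T = √(9.827/9.800) = 1.00138.
In 43200 s of true time the clock registers 43200/1.00138 = 43140.6 s, so it loses 59 s.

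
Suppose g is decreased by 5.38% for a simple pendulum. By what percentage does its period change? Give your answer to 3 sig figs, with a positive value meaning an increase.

T ∝ 1/√g, so T'/T = 1/√(0.9462) = 1.028.
Percentage change in T = (1.028 − 1) × 100% = 2.80%.

2.80%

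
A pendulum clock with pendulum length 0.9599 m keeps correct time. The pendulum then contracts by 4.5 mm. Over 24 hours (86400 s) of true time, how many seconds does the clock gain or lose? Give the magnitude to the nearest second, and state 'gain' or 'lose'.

T ∝ √L, so T'/T = √(0.95540/0.9599) = 0.997653.
In 86400 s of true time the clock registers 86400/0.997653 = 86603.2 s, so it gains 203 s.

gain 203 s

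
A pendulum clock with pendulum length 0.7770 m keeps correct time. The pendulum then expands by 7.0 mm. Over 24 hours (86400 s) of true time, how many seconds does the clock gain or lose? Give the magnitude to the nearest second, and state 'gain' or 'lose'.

lose 387 s

T ∝ √L, so T'/T = √(0.78400/0.7770) = 1.00449.
In 86400 s of true time the clock registers 86400/1.00449 = 86013.4 s, so it loses 387 s.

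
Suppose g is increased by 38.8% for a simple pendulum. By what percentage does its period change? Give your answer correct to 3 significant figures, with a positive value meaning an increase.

-15.1%

T ∝ 1/√g, so T'/T = 1/√(1.388) = 0.8488.
Percentage change in T = (0.8488 − 1) × 100% = -15.1%.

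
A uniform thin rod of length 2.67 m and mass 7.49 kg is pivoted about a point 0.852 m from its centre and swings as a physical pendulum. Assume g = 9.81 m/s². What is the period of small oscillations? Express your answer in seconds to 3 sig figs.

For a physical pendulum T = 2π√(I/(mgd)), with d = 0.8520 m from pivot to centre of mass.
I_cm = mL²/12 = 7.49 × 2.67²/12 = 4.450 kg·m²; I = I_cm + md² = 4.450 + 7.49 × 0.8520² = 9.887 kg·m².
T = 2π√(9.887/(7.49 × 9.81 × 0.8520)) = 2.50 s.

2.50 s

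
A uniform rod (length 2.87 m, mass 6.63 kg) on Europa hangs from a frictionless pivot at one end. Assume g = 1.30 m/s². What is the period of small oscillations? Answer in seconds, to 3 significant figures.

7.62 s

For a physical pendulum T = 2π√(I/(mgd)), with d = 1.435 m from pivot to centre of mass.
I_cm = mL²/12 = 6.63 × 2.87²/12 = 4.551 kg·m²; I = I_cm + md² = 4.551 + 6.63 × 1.435² = 18.20 kg·m².
T = 2π√(18.20/(6.63 × 1.30 × 1.435)) = 7.62 s.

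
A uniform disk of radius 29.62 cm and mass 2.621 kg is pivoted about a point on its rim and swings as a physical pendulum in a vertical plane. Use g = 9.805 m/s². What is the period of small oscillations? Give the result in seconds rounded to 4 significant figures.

I_cm = ½mr² = 0.11498 kg·m². The pivot is at distance d = 0.2962 m from the centre of mass.
By the parallel-axis theorem, I = I_cm + md² = 0.11498 + 0.22995 = 0.34493 kg·m².
T = 2π√(I/(mgd)) = 2π√(0.34493/(2.621 × 9.805 × 0.2962)) = 1.338 s.

1.338 s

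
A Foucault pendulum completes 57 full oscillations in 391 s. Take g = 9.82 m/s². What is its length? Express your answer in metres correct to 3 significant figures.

11.7 m

T = 391/57 = 6.860 s.
From T = 2π√(L/g), L = gT²/(4π²) = 9.82 × 6.860²/(4π²) = 11.7 m.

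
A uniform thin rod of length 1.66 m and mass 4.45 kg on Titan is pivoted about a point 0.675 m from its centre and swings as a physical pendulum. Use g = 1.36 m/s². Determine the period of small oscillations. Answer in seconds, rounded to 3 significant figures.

5.43 s

For a physical pendulum T = 2π√(I/(mgd)), with d = 0.6750 m from pivot to centre of mass.
I_cm = mL²/12 = 4.45 × 1.66²/12 = 1.022 kg·m²; I = I_cm + md² = 1.022 + 4.45 × 0.6750² = 3.049 kg·m².
T = 2π√(3.049/(4.45 × 1.36 × 0.6750)) = 5.43 s.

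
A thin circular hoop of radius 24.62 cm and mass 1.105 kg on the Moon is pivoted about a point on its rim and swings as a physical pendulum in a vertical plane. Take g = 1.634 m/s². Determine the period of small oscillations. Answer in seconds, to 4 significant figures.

I_cm = mr² = 0.066979 kg·m². The pivot is at distance d = 0.2462 m from the centre of mass.
By the parallel-axis theorem, I = I_cm + md² = 0.066979 + 0.066979 = 0.13396 kg·m².
T = 2π√(I/(mgd)) = 2π√(0.13396/(1.105 × 1.634 × 0.2462)) = 3.449 s.

3.449 s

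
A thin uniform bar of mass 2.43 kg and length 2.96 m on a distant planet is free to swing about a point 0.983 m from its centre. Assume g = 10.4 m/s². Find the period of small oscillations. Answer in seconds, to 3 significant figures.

For a physical pendulum T = 2π√(I/(mgd)), with d = 0.9830 m from pivot to centre of mass.
I_cm = mL²/12 = 2.43 × 2.96²/12 = 1.774 kg·m²; I = I_cm + md² = 1.774 + 2.43 × 0.9830² = 4.122 kg·m².
T = 2π√(4.122/(2.43 × 10.4 × 0.9830)) = 2.56 s.

2.56 s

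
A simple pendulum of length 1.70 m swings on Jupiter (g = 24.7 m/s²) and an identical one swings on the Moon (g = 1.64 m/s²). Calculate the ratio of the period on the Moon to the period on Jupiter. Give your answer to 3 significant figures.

T ∝ 1/√g, so T₂/T₁ = √(g₁/g₂) = √(24.7/1.64) = 3.88.

3.88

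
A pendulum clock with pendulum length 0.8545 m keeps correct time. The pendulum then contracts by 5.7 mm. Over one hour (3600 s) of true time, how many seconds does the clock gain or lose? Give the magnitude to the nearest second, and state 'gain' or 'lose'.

gain 12 s

T ∝ √L, so T'/T = √(0.84880/0.8545) = 0.996659.
In 3600 s of true time the clock registers 3600/0.996659 = 3612.1 s, so it gains 12 s.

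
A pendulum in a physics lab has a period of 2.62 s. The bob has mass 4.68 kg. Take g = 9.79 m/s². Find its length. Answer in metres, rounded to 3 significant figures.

From T = 2π√(L/g), L = gT²/(4π²) = 9.79 × 2.620²/(4π²) = 1.70 m.

1.70 m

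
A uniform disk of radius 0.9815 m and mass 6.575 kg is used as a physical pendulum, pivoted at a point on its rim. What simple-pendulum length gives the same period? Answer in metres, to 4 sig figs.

The equivalent simple-pendulum length is L_eq = I/(md), where I is about the pivot and d = 0.98150 m.
I_cm = ½mR² = 3.1670 kg·m², so I = I_cm + md² = 3.1670 + 6.3340 = 9.5010 kg·m².
L_eq = 9.5010/(6.575 × 0.98150) = 1.472 m.

1.472 m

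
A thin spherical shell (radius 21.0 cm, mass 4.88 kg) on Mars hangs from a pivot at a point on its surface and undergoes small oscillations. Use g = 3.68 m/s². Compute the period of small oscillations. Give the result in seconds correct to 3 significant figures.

I_cm = (2/3)mr² = 0.1435 kg·m². The pivot is at distance d = 0.210 m from the centre of mass.
By the parallel-axis theorem, I = I_cm + md² = 0.1435 + 0.2152 = 0.3587 kg·m².
T = 2π√(I/(mgd)) = 2π√(0.3587/(4.88 × 3.68 × 0.210)) = 1.94 s.

1.94 s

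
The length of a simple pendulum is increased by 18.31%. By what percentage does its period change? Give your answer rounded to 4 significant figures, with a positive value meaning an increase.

T ∝ √L, so T'/T = √(1.1831) = 1.0877.
Percentage change in T = (1.0877 − 1) × 100% = 8.770%.

8.770%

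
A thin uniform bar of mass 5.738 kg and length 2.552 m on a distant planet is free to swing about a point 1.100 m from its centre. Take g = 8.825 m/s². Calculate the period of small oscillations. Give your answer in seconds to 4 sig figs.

2.670 s

For a physical pendulum T = 2π√(I/(mgd)), with d = 1.1000 m from pivot to centre of mass.
I_cm = mL²/12 = 5.738 × 2.552²/12 = 3.1142 kg·m²; I = I_cm + md² = 3.1142 + 5.738 × 1.1000² = 10.057 kg·m².
T = 2π√(10.057/(5.738 × 8.825 × 1.1000)) = 2.670 s.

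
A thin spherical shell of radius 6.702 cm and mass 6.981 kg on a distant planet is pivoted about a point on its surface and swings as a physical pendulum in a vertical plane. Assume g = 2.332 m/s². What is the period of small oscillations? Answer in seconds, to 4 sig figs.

1.375 s

I_cm = (2/3)mr² = 0.020904 kg·m². The pivot is at distance d = 0.06702 m from the centre of mass.
By the parallel-axis theorem, I = I_cm + md² = 0.020904 + 0.031356 = 0.052261 kg·m².
T = 2π√(I/(mgd)) = 2π√(0.052261/(6.981 × 2.332 × 0.06702)) = 1.375 s.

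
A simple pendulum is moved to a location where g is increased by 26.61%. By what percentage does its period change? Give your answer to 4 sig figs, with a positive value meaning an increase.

T ∝ 1/√g, so T'/T = 1/√(1.2661) = 0.88872.
Percentage change in T = (0.88872 − 1) × 100% = -11.13%.

-11.13%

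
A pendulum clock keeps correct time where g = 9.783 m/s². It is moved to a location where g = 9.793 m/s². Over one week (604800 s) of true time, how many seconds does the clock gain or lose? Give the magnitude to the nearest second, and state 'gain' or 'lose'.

The clock's period scales as T ∝ 1/√g, so T'/T = √(9.783/9.793) = 0.999489.
In 604800 s of true time the clock registers 604800/0.999489 = 605109.0 s, so it gains 309 s.

gain 309 s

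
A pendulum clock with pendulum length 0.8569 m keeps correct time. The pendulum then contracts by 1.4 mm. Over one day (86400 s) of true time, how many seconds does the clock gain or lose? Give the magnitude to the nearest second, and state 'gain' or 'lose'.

gain 71 s

T ∝ √L, so T'/T = √(0.85550/0.8569) = 0.999183.
In 86400 s of true time the clock registers 86400/0.999183 = 86470.7 s, so it gains 71 s.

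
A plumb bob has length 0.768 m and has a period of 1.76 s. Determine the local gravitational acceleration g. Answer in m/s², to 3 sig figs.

9.79 m/s²

From T = 2π√(L/g), g = 4π²L/T² = 4π² × 0.768/1.760² = 9.79 m/s².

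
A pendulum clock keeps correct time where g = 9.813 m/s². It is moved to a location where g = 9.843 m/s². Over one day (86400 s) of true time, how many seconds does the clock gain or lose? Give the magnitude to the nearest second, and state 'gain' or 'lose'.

gain 132 s

The clock's period scales as T ∝ 1/√g, so T'/T = √(9.813/9.843) = 0.998475.
In 86400 s of true time the clock registers 86400/0.998475 = 86532.0 s, so it gains 132 s.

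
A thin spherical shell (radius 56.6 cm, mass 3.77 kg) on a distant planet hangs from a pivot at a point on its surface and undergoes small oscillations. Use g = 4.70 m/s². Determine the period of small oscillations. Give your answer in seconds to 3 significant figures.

2.81 s

I_cm = (2/3)mr² = 0.8052 kg·m². The pivot is at distance d = 0.566 m from the centre of mass.
By the parallel-axis theorem, I = I_cm + md² = 0.8052 + 1.208 = 2.013 kg·m².
T = 2π√(I/(mgd)) = 2π√(2.013/(3.77 × 4.70 × 0.566)) = 2.81 s.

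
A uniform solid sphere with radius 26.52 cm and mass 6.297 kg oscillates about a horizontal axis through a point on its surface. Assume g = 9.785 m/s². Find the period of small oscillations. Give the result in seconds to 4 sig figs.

I_cm = (2/5)mr² = 0.17715 kg·m². The pivot is at distance d = 0.2652 m from the centre of mass.
By the parallel-axis theorem, I = I_cm + md² = 0.17715 + 0.44287 = 0.62002 kg·m².
T = 2π√(I/(mgd)) = 2π√(0.62002/(6.297 × 9.785 × 0.2652)) = 1.224 s.

1.224 s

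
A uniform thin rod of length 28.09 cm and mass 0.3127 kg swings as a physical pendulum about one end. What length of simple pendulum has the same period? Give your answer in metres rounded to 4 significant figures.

The equivalent simple-pendulum length is L_eq = I/(md), where I is about the pivot and d = 0.14045 m.
I_cm = (1/12)mL² = 0.0020561 kg·m², so I = I_cm + md² = 0.0020561 + 0.0061684 = 0.0082245 kg·m².
L_eq = 0.0082245/(0.3127 × 0.14045) = 0.1873 m.

0.1873 m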